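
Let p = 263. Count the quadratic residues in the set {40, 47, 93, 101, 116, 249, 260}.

2

(40/263) = -1 → non-residue.
(47/263) = -1 → non-residue.
(93/263) = +1 → QR.
(101/263) = -1 → non-residue.
(116/263) = -1 → non-residue.
(249/263) = +1 → QR.
(260/263) = -1 → non-residue.
Total quadratic residues among the 7: 2.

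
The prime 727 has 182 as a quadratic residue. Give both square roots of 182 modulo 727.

Since 727 ≡ 3 (mod 4), a square root of 182 is 182^((727+1)/4) = 182^182 mod 727.
Repeated squaring: 182^2≡409, 182^4≡71, 182^8≡679, 182^16≡123, 182^32≡589, 182^64≡142, 182^128≡535 (mod 727).
182^182 = 182^(128+32+16+4+2) ≡ 364 (mod 727).
Check: 364² = 132496 ≡ 182 (mod 727). The two roots are 363 and 364.

363, 364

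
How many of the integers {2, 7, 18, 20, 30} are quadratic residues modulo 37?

2

(2/37) = -1 → non-residue.
(7/37) = +1 → QR.
(18/37) = -1 → non-residue.
(20/37) = -1 → non-residue.
(30/37) = +1 → QR.
Total quadratic residues among the 5: 2.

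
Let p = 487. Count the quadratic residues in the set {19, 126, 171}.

2

(19/487) = +1 → QR.
(126/487) = -1 → non-residue.
(171/487) = +1 → QR.
Total quadratic residues among the 3: 2.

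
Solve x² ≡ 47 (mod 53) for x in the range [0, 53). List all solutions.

10, 43

53 ≡ 1 (mod 4), so we find a root by search.
Trying successive values, 10² = 100 ≡ 47 (mod 53). The other root is 53 − 10 = 43.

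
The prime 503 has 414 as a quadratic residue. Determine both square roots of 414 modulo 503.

194, 309

Since 503 ≡ 3 (mod 4), a square root of 414 is 414^((503+1)/4) = 414^126 mod 503.
Repeated squaring: 414^2≡376, 414^4≡33, 414^8≡83, 414^16≡350, 414^32≡271, 414^64≡3 (mod 503).
414^126 = 414^(64+32+16+8+4+2) ≡ 194 (mod 503).
Check: 194² = 37636 ≡ 414 (mod 503). The two roots are 194 and 309.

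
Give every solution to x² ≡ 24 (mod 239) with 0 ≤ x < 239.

Since 239 ≡ 3 (mod 4), a square root of 24 is 24^((239+1)/4) = 24^60 mod 239.
Repeated squaring: 24^2≡98, 24^4≡44, 24^8≡24, 24^16≡98, 24^32≡44 (mod 239).
24^60 = 24^(32+16+8+4) ≡ 44 (mod 239).
Check: 44² = 1936 ≡ 24 (mod 239). The two roots are 44 and 195.

44, 195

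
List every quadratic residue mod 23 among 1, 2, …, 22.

Square k = 1,…,11 (k and 23−k give the same square):
1²=1, 2²=4, 3²=9, 4²=16, 5²≡2, 6²≡13, 7²≡3, 8²≡18, 9²≡12, 10²≡8, 11²≡6 (mod 23).
So the quadratic residues mod 23 are {1, 2, 3, 4, 6, 8, 9, 12, 13, 16, 18}.

1 2 3 4 6 8 9 12 13 16 18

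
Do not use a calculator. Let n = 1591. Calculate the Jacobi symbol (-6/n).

1

First reduce: -6 ≡ 1585 (mod 1591).
Reciprocity: 1585 ≡ 1 and 1591 ≡ 3 (mod 4), so (1585/1591) = +(1591/1585).
Reduce top mod 1585: now compute (6/1585).
Pull out 2: since 1585 ≡ 1 (mod 8), (2/1585) = +1.
Reciprocity: 3 ≡ 3 and 1585 ≡ 1 (mod 4), so (3/1585) = +(1585/3).
Reduce top mod 3: now compute (1/3).
Reached (1/3) = 1. Collecting the sign flips along the way, the symbol is +1.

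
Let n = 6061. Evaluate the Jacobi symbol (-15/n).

1

First reduce: -15 ≡ 6046 (mod 6061).
Pull out 2: since 6061 ≡ 5 (mod 8), (2/6061) = -1.
Reciprocity: 3023 ≡ 3 and 6061 ≡ 1 (mod 4), so (3023/6061) = +(6061/3023).
Reduce top mod 3023: now compute (15/3023).
Reciprocity: 15 ≡ 3 and 3023 ≡ 3 (mod 4), so (15/3023) = −(3023/15).
Reduce top mod 15: now compute (8/15).
Pull out 2^3: since 15 ≡ 7 (mod 8), (2/15) = +1, so (2/15)^3 = +1.
Reached (1/15) = 1. Collecting the sign flips along the way, the symbol is +1.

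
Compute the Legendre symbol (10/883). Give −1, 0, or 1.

Euler's criterion: (10/883) ≡ 10^441 (mod 883).
10^2 ≡ 100 (mod 883)
10^4 ≡ 287 (mod 883)
10^8 ≡ 250 (mod 883)
10^16 ≡ 690 (mod 883)
10^32 ≡ 163 (mod 883)
10^64 ≡ 79 (mod 883)
10^128 ≡ 60 (mod 883)
10^256 ≡ 68 (mod 883)
10^441 = 10^(256+128+32+16+8+1) ≡ 1 (mod 883).
Result is 1, so (10/883) = 1.

1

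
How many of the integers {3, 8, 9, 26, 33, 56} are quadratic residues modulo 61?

(3/61) = +1 → QR.
(8/61) = -1 → non-residue.
(9/61) = +1 → QR.
(26/61) = -1 → non-residue.
(33/61) = -1 → non-residue.
(56/61) = +1 → QR.
Total quadratic residues among the 6: 3.

3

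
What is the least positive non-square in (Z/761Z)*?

(2/761) = +1, so 2 is a residue.
(3/761) = −1, so 3 is the smallest positive non-residue mod 761.

3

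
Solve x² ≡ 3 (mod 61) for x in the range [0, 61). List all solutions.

61 ≡ 1 (mod 4), so we find a root by search.
Trying successive values, 8² = 64 ≡ 3 (mod 61). The other root is 61 − 8 = 53.

8, 53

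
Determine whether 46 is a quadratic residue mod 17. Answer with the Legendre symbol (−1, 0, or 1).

First reduce: 46 ≡ 12 (mod 17).
Pull out 2^2: since 17 ≡ 1 (mod 8), (2/17) = +1, so (2/17)^2 = +1.
Reciprocity: 3 ≡ 3 and 17 ≡ 1 (mod 4), so (3/17) = +(17/3).
Reduce top mod 3: now compute (2/3).
Pull out 2: since 3 ≡ 3 (mod 8), (2/3) = -1.
Reached (1/3) = 1. Collecting the sign flips along the way, the symbol is -1.

-1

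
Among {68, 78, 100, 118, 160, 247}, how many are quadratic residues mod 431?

(68/431) = -1 → non-residue.
(78/431) = -1 → non-residue.
(100/431) = +1 → QR.
(118/431) = +1 → QR.
(160/431) = +1 → QR.
(247/431) = -1 → non-residue.
Total quadratic residues among the 6: 3.

3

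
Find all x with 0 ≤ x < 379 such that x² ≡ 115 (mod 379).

Since 379 ≡ 3 (mod 4), a square root of 115 is 115^((379+1)/4) = 115^95 mod 379.
Repeated squaring: 115^2≡339, 115^4≡84, 115^8≡234, 115^16≡180, 115^32≡185, 115^64≡115 (mod 379).
115^95 = 115^(64+16+8+4+2+1) ≡ 185 (mod 379).
Check: 185² = 34225 ≡ 115 (mod 379). The two roots are 185 and 194.

185, 194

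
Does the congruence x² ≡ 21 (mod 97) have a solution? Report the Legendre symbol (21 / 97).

Reciprocity: 21 ≡ 1 and 97 ≡ 1 (mod 4), so (21/97) = +(97/21).
Reduce top mod 21: now compute (13/21).
Reciprocity: 13 ≡ 1 and 21 ≡ 1 (mod 4), so (13/21) = +(21/13).
Reduce top mod 13: now compute (8/13).
Pull out 2^3: since 13 ≡ 5 (mod 8), (2/13) = -1, so (2/13)^3 = -1.
Reached (1/13) = 1. Collecting the sign flips along the way, the symbol is -1.

-1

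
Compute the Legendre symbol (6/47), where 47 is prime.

Pull out 2: since 47 ≡ 7 (mod 8), (2/47) = +1.
Reciprocity: 3 ≡ 3 and 47 ≡ 3 (mod 4), so (3/47) = −(47/3).
Reduce top mod 3: now compute (2/3).
Pull out 2: since 3 ≡ 3 (mod 8), (2/3) = -1.
Reached (1/3) = 1. Collecting the sign flips along the way, the symbol is +1.

1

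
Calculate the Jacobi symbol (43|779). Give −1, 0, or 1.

Reciprocity: 43 ≡ 3 and 779 ≡ 3 (mod 4), so (43/779) = −(779/43).
Reduce top mod 43: now compute (5/43).
Reciprocity: 5 ≡ 1 and 43 ≡ 3 (mod 4), so (5/43) = +(43/5).
Reduce top mod 5: now compute (3/5).
Reciprocity: 3 ≡ 3 and 5 ≡ 1 (mod 4), so (3/5) = +(5/3).
Reduce top mod 3: now compute (2/3).
Pull out 2: since 3 ≡ 3 (mod 8), (2/3) = -1.
Reached (1/3) = 1. Collecting the sign flips along the way, the symbol is +1.

1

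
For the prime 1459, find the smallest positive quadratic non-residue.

2

(2/1459) = −1, so 2 is the smallest positive non-residue mod 1459.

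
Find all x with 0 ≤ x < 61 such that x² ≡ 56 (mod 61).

19, 42

61 ≡ 1 (mod 4), so we find a root by search.
Trying successive values, 19² = 361 ≡ 56 (mod 61). The other root is 61 − 19 = 42.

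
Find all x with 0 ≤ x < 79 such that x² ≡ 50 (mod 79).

Since 79 ≡ 3 (mod 4), a square root of 50 is 50^((79+1)/4) = 50^20 mod 79.
Repeated squaring: 50^2≡51, 50^4≡73, 50^8≡36, 50^16≡32 (mod 79).
50^20 = 50^(16+4) ≡ 45 (mod 79).
Check: 45² = 2025 ≡ 50 (mod 79). The two roots are 34 and 45.

34, 45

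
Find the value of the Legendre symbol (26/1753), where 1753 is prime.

-1

Pull out 2: since 1753 ≡ 1 (mod 8), (2/1753) = +1.
Reciprocity: 13 ≡ 1 and 1753 ≡ 1 (mod 4), so (13/1753) = +(1753/13).
Reduce top mod 13: now compute (11/13).
Reciprocity: 11 ≡ 3 and 13 ≡ 1 (mod 4), so (11/13) = +(13/11).
Reduce top mod 11: now compute (2/11).
Pull out 2: since 11 ≡ 3 (mod 8), (2/11) = -1.
Reached (1/11) = 1. Collecting the sign flips along the way, the symbol is -1.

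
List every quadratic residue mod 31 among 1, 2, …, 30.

1,2,4,5,7,8,9,10,14,16,18,19,20,25,28

Square k = 1,…,15 (k and 31−k give the same square):
1²=1, 2²=4, 3²=9, 4²=16, 5²=25, 6²≡5, 7²≡18, 8²≡2, 9²≡19, 10²≡7, 11²≡28, 12²≡20, 13²≡14, 14²≡10, 15²≡8 (mod 31).
So the quadratic residues mod 31 are {1, 2, 4, 5, 7, 8, 9, 10, 14, 16, 18, 19, 20, 25, 28}.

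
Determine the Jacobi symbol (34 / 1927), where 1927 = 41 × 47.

Pull out 2: since 1927 ≡ 7 (mod 8), (2/1927) = +1.
Reciprocity: 17 ≡ 1 and 1927 ≡ 3 (mod 4), so (17/1927) = +(1927/17).
Reduce top mod 17: now compute (6/17).
Pull out 2: since 17 ≡ 1 (mod 8), (2/17) = +1.
Reciprocity: 3 ≡ 3 and 17 ≡ 1 (mod 4), so (3/17) = +(17/3).
Reduce top mod 3: now compute (2/3).
Pull out 2: since 3 ≡ 3 (mod 8), (2/3) = -1.
Reached (1/3) = 1. Collecting the sign flips along the way, the symbol is -1.

-1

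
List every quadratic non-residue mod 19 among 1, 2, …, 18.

Square k = 1,…,9 (k and 19−k give the same square):
1²=1, 2²=4, 3²=9, 4²=16, 5²≡6, 6²≡17, 7²≡11, 8²≡7, 9²≡5 (mod 19).
The residues are {1, 4, 5, 6, 7, 9, 11, 16, 17}; the non-residues are the remaining 9 nonzero classes.

2,3,8,10,12,13,14,15,18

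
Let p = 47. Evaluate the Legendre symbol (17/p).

Reciprocity: 17 ≡ 1 and 47 ≡ 3 (mod 4), so (17/47) = +(47/17).
Reduce top mod 17: now compute (13/17).
Reciprocity: 13 ≡ 1 and 17 ≡ 1 (mod 4), so (13/17) = +(17/13).
Reduce top mod 13: now compute (4/13).
Pull out 2^2: since 13 ≡ 5 (mod 8), (2/13) = -1, so (2/13)^2 = +1.
Reached (1/13) = 1. Collecting the sign flips along the way, the symbol is +1.

1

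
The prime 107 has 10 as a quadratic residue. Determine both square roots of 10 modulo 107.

44, 63

Since 107 ≡ 3 (mod 4), a square root of 10 is 10^((107+1)/4) = 10^27 mod 107.
Repeated squaring: 10^2≡100, 10^4≡49, 10^8≡47, 10^16≡69 (mod 107).
10^27 = 10^(16+8+2+1) ≡ 44 (mod 107).
Check: 44² = 1936 ≡ 10 (mod 107). The two roots are 44 and 63.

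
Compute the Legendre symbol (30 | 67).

-1

Pull out 2: since 67 ≡ 3 (mod 8), (2/67) = -1.
Reciprocity: 15 ≡ 3 and 67 ≡ 3 (mod 4), so (15/67) = −(67/15).
Reduce top mod 15: now compute (7/15).
Reciprocity: 7 ≡ 3 and 15 ≡ 3 (mod 4), so (7/15) = −(15/7).
Reduce top mod 7: now compute (1/7).
Reached (1/7) = 1. Collecting the sign flips along the way, the symbol is -1.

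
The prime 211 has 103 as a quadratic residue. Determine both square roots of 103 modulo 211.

Since 211 ≡ 3 (mod 4), a square root of 103 is 103^((211+1)/4) = 103^53 mod 211.
Repeated squaring: 103^2≡59, 103^4≡105, 103^8≡53, 103^16≡66, 103^32≡136 (mod 211).
103^53 = 103^(32+16+4+1) ≡ 37 (mod 211).
Check: 37² = 1369 ≡ 103 (mod 211). The two roots are 37 and 174.

37, 174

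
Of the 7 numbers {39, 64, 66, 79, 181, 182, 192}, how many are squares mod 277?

5

(39/277) = +1 → QR.
(64/277) = +1 → QR.
(66/277) = +1 → QR.
(79/277) = +1 → QR.
(181/277) = -1 → non-residue.
(182/277) = -1 → non-residue.
(192/277) = +1 → QR.
Total quadratic residues among the 7: 5.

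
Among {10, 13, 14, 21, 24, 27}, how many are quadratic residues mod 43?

5

(10/43) = +1 → QR.
(13/43) = +1 → QR.
(14/43) = +1 → QR.
(21/43) = +1 → QR.
(24/43) = +1 → QR.
(27/43) = -1 → non-residue.
Total quadratic residues among the 6: 5.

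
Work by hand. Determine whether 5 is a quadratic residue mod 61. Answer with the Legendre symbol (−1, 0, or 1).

Reciprocity: 5 ≡ 1 and 61 ≡ 1 (mod 4), so (5/61) = +(61/5).
Reduce top mod 5: now compute (1/5).
Reached (1/5) = 1. Collecting the sign flips along the way, the symbol is +1.

1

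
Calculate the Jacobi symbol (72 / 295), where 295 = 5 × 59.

Pull out 2^3: since 295 ≡ 7 (mod 8), (2/295) = +1, so (2/295)^3 = +1.
Reciprocity: 9 ≡ 1 and 295 ≡ 3 (mod 4), so (9/295) = +(295/9).
Reduce top mod 9: now compute (7/9).
Reciprocity: 7 ≡ 3 and 9 ≡ 1 (mod 4), so (7/9) = +(9/7).
Reduce top mod 7: now compute (2/7).
Pull out 2: since 7 ≡ 7 (mod 8), (2/7) = +1.
Reached (1/7) = 1. Collecting the sign flips along the way, the symbol is +1.

1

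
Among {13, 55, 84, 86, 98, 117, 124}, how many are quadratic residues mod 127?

5

(13/127) = +1 → QR.
(55/127) = -1 → non-residue.
(84/127) = +1 → QR.
(86/127) = -1 → non-residue.
(98/127) = +1 → QR.
(117/127) = +1 → QR.
(124/127) = +1 → QR.
Total quadratic residues among the 7: 5.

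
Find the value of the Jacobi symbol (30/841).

Pull out 2: since 841 ≡ 1 (mod 8), (2/841) = +1.
Reciprocity: 15 ≡ 3 and 841 ≡ 1 (mod 4), so (15/841) = +(841/15).
Reduce top mod 15: now compute (1/15).
Reached (1/15) = 1. Collecting the sign flips along the way, the symbol is +1.

1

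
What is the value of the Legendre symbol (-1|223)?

-1

Euler's criterion: (-1/223) ≡ 222^111 (mod 223).
222^2 ≡ 1 (mod 223)
222^4 ≡ 1 (mod 223)
222^8 ≡ 1 (mod 223)
222^16 ≡ 1 (mod 223)
222^32 ≡ 1 (mod 223)
222^64 ≡ 1 (mod 223)
222^111 = 222^(64+32+8+4+2+1) ≡ 222 (mod 223).
Result is 222 ≡ −1, so (-1/223) = −1.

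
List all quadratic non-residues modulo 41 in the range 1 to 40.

Square k = 1,…,20 (k and 41−k give the same square):
1²=1, 2²=4, 3²=9, 4²=16, 5²=25, 6²=36, 7²≡8, 8²≡23, 9²≡40, 10²≡18, 11²≡39, 12²≡21, 13²≡5, 14²≡32, 15²≡20, 16²≡10, 17²≡2, 18²≡37, 19²≡33, 20²≡31 (mod 41).
The residues are {1, 2, 4, 5, 8, 9, 10, 16, 18, 20, 21, 23, 25, 31, 32, 33, 36, 37, 39, 40}; the non-residues are the remaining 20 nonzero classes.

3,6,7,11,12,13,14,15,17,19,22,24,26,27,28,29,30,34,35,38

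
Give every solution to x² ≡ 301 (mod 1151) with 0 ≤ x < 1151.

Since 1151 ≡ 3 (mod 4), a square root of 301 is 301^((1151+1)/4) = 301^288 mod 1151.
Repeated squaring: 301^2≡823, 301^4≡541, 301^8≡327, 301^16≡1037, 301^32≡335, 301^64≡578, 301^128≡294, 301^256≡111 (mod 1151).
301^288 = 301^(256+32) ≡ 353 (mod 1151).
Check: 353² = 124609 ≡ 301 (mod 1151). The two roots are 353 and 798.

353, 798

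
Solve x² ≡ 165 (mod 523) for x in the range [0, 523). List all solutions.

132, 391

Since 523 ≡ 3 (mod 4), a square root of 165 is 165^((523+1)/4) = 165^131 mod 523.
Repeated squaring: 165^2≡29, 165^4≡318, 165^8≡185, 165^16≡230, 165^32≡77, 165^64≡176, 165^128≡119 (mod 523).
165^131 = 165^(128+2+1) ≡ 391 (mod 523).
Check: 391² = 152881 ≡ 165 (mod 523). The two roots are 132 and 391.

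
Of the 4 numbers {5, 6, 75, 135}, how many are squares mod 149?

2

(5/149) = +1 → QR.
(6/149) = +1 → QR.
(75/149) = -1 → non-residue.
(135/149) = -1 → non-residue.
Total quadratic residues among the 4: 2.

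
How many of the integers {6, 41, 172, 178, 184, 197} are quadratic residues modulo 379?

(6/379) = +1 → QR.
(41/379) = +1 → QR.
(172/379) = -1 → non-residue.
(178/379) = +1 → QR.
(184/379) = -1 → non-residue.
(197/379) = +1 → QR.
Total quadratic residues among the 6: 4.

4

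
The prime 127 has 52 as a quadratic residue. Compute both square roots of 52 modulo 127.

Since 127 ≡ 3 (mod 4), a square root of 52 is 52^((127+1)/4) = 52^32 mod 127.
Repeated squaring: 52^2≡37, 52^4≡99, 52^8≡22, 52^16≡103, 52^32≡68 (mod 127).
52^32 = 52^(32) ≡ 68 (mod 127).
Check: 68² = 4624 ≡ 52 (mod 127). The two roots are 59 and 68.

59, 68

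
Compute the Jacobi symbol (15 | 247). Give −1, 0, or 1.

1

Reciprocity: 15 ≡ 3 and 247 ≡ 3 (mod 4), so (15/247) = −(247/15).
Reduce top mod 15: now compute (7/15).
Reciprocity: 7 ≡ 3 and 15 ≡ 3 (mod 4), so (7/15) = −(15/7).
Reduce top mod 7: now compute (1/7).
Reached (1/7) = 1. Collecting the sign flips along the way, the symbol is +1.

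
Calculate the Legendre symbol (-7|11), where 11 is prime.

1

First reduce: -7 ≡ 4 (mod 11).
Pull out 2^2: since 11 ≡ 3 (mod 8), (2/11) = -1, so (2/11)^2 = +1.
Reached (1/11) = 1. Collecting the sign flips along the way, the symbol is +1.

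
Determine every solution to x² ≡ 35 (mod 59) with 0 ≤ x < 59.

Since 59 ≡ 3 (mod 4), a square root of 35 is 35^((59+1)/4) = 35^15 mod 59.
Repeated squaring: 35^2≡45, 35^4≡19, 35^8≡7 (mod 59).
35^15 = 35^(8+4+2+1) ≡ 25 (mod 59).
Check: 25² = 625 ≡ 35 (mod 59). The two roots are 25 and 34.

25, 34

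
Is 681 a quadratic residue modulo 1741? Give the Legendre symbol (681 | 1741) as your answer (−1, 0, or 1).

-1

Reciprocity: 681 ≡ 1 and 1741 ≡ 1 (mod 4), so (681/1741) = +(1741/681).
Reduce top mod 681: now compute (379/681).
Reciprocity: 379 ≡ 3 and 681 ≡ 1 (mod 4), so (379/681) = +(681/379).
Reduce top mod 379: now compute (302/379).
Pull out 2: since 379 ≡ 3 (mod 8), (2/379) = -1.
Reciprocity: 151 ≡ 3 and 379 ≡ 3 (mod 4), so (151/379) = −(379/151).
Reduce top mod 151: now compute (77/151).
Reciprocity: 77 ≡ 1 and 151 ≡ 3 (mod 4), so (77/151) = +(151/77).
Reduce top mod 77: now compute (74/77).
Pull out 2: since 77 ≡ 5 (mod 8), (2/77) = -1.
Reciprocity: 37 ≡ 1 and 77 ≡ 1 (mod 4), so (37/77) = +(77/37).
Reduce top mod 37: now compute (3/37).
Reciprocity: 3 ≡ 3 and 37 ≡ 1 (mod 4), so (3/37) = +(37/3).
Reduce top mod 3: now compute (1/3).
Reached (1/3) = 1. Collecting the sign flips along the way, the symbol is -1.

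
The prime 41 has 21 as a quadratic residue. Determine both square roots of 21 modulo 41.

41 ≡ 1 (mod 4), so we find a root by search.
Trying successive values, 12² = 144 ≡ 21 (mod 41). The other root is 41 − 12 = 29.

12, 29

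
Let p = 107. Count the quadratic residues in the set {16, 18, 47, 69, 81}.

4

(16/107) = +1 → QR.
(18/107) = -1 → non-residue.
(47/107) = +1 → QR.
(69/107) = +1 → QR.
(81/107) = +1 → QR.
Total quadratic residues among the 5: 4.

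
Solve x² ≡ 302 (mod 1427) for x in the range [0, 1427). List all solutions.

265, 1162

Since 1427 ≡ 3 (mod 4), a square root of 302 is 302^((1427+1)/4) = 302^357 mod 1427.
Repeated squaring: 302^2≡1303, 302^4≡1106, 302^8≡297, 302^16≡1162, 302^32≡302, 302^64≡1303, 302^128≡1106, 302^256≡297 (mod 1427).
302^357 = 302^(256+64+32+4+1) ≡ 1162 (mod 1427).
Check: 1162² = 1350244 ≡ 302 (mod 1427). The two roots are 265 and 1162.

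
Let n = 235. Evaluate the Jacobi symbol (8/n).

Pull out 2^3: since 235 ≡ 3 (mod 8), (2/235) = -1, so (2/235)^3 = -1.
Reached (1/235) = 1. Collecting the sign flips along the way, the symbol is -1.

-1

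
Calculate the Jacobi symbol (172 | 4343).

0

Pull out 2^2: since 4343 ≡ 7 (mod 8), (2/4343) = +1, so (2/4343)^2 = +1.
Reciprocity: 43 ≡ 3 and 4343 ≡ 3 (mod 4), so (43/4343) = −(4343/43).
Reduce top mod 43: now compute (0/43).
Top reduces to 0: gcd > 1, so the symbol is 0.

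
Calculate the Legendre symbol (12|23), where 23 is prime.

1

Pull out 2^2: since 23 ≡ 7 (mod 8), (2/23) = +1, so (2/23)^2 = +1.
Reciprocity: 3 ≡ 3 and 23 ≡ 3 (mod 4), so (3/23) = −(23/3).
Reduce top mod 3: now compute (2/3).
Pull out 2: since 3 ≡ 3 (mod 8), (2/3) = -1.
Reached (1/3) = 1. Collecting the sign flips along the way, the symbol is +1.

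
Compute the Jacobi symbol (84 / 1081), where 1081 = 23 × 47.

Pull out 2^2: since 1081 ≡ 1 (mod 8), (2/1081) = +1, so (2/1081)^2 = +1.
Reciprocity: 21 ≡ 1 and 1081 ≡ 1 (mod 4), so (21/1081) = +(1081/21).
Reduce top mod 21: now compute (10/21).
Pull out 2: since 21 ≡ 5 (mod 8), (2/21) = -1.
Reciprocity: 5 ≡ 1 and 21 ≡ 1 (mod 4), so (5/21) = +(21/5).
Reduce top mod 5: now compute (1/5).
Reached (1/5) = 1. Collecting the sign flips along the way, the symbol is -1.

-1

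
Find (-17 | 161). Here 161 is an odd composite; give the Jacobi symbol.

First reduce: -17 ≡ 144 (mod 161).
Pull out 2^4: since 161 ≡ 1 (mod 8), (2/161) = +1, so (2/161)^4 = +1.
Reciprocity: 9 ≡ 1 and 161 ≡ 1 (mod 4), so (9/161) = +(161/9).
Reduce top mod 9: now compute (8/9).
Pull out 2^3: since 9 ≡ 1 (mod 8), (2/9) = +1, so (2/9)^3 = +1.
Reached (1/9) = 1. Collecting the sign flips along the way, the symbol is +1.

1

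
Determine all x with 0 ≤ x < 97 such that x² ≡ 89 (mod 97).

97 ≡ 1 (mod 4), so we find a root by search.
Trying successive values, 34² = 1156 ≡ 89 (mod 97). The other root is 97 − 34 = 63.

34, 63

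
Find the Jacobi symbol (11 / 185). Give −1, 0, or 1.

Reciprocity: 11 ≡ 3 and 185 ≡ 1 (mod 4), so (11/185) = +(185/11).
Reduce top mod 11: now compute (9/11).
Reciprocity: 9 ≡ 1 and 11 ≡ 3 (mod 4), so (9/11) = +(11/9).
Reduce top mod 9: now compute (2/9).
Pull out 2: since 9 ≡ 1 (mod 8), (2/9) = +1.
Reached (1/9) = 1. Collecting the sign flips along the way, the symbol is +1.

1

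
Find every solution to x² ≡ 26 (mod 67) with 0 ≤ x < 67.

Since 67 ≡ 3 (mod 4), a square root of 26 is 26^((67+1)/4) = 26^17 mod 67.
Repeated squaring: 26^2≡6, 26^4≡36, 26^8≡23, 26^16≡60 (mod 67).
26^17 = 26^(16+1) ≡ 19 (mod 67).
Check: 19² = 361 ≡ 26 (mod 67). The two roots are 19 and 48.

19, 48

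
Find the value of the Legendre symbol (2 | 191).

Euler's criterion: (2/191) ≡ 2^95 (mod 191).
2^2 ≡ 4 (mod 191)
2^4 ≡ 16 (mod 191)
2^8 ≡ 65 (mod 191)
2^16 ≡ 23 (mod 191)
2^32 ≡ 147 (mod 191)
2^64 ≡ 26 (mod 191)
2^95 = 2^(64+16+8+4+2+1) ≡ 1 (mod 191).
Result is 1, so (2/191) = 1.

1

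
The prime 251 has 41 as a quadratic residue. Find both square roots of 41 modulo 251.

36, 215

Since 251 ≡ 3 (mod 4), a square root of 41 is 41^((251+1)/4) = 41^63 mod 251.
Repeated squaring: 41^2≡175, 41^4≡3, 41^8≡9, 41^16≡81, 41^32≡35 (mod 251).
41^63 = 41^(32+16+8+4+2+1) ≡ 36 (mod 251).
Check: 36² = 1296 ≡ 41 (mod 251). The two roots are 36 and 215.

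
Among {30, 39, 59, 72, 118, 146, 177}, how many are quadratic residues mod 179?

(30/179) = -1 → non-residue.
(39/179) = +1 → QR.
(59/179) = +1 → QR.
(72/179) = -1 → non-residue.
(118/179) = -1 → non-residue.
(146/179) = +1 → QR.
(177/179) = +1 → QR.
Total quadratic residues among the 7: 4.

4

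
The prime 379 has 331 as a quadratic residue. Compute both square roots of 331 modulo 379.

Since 379 ≡ 3 (mod 4), a square root of 331 is 331^((379+1)/4) = 331^95 mod 379.
Repeated squaring: 331^2≡30, 331^4≡142, 331^8≡77, 331^16≡244, 331^32≡33, 331^64≡331 (mod 379).
331^95 = 331^(64+16+8+4+2+1) ≡ 33 (mod 379).
Check: 33² = 1089 ≡ 331 (mod 379). The two roots are 33 and 346.

33, 346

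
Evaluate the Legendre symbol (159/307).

-1

Reciprocity: 159 ≡ 3 and 307 ≡ 3 (mod 4), so (159/307) = −(307/159).
Reduce top mod 159: now compute (148/159).
Pull out 2^2: since 159 ≡ 7 (mod 8), (2/159) = +1, so (2/159)^2 = +1.
Reciprocity: 37 ≡ 1 and 159 ≡ 3 (mod 4), so (37/159) = +(159/37).
Reduce top mod 37: now compute (11/37).
Reciprocity: 11 ≡ 3 and 37 ≡ 1 (mod 4), so (11/37) = +(37/11).
Reduce top mod 11: now compute (4/11).
Pull out 2^2: since 11 ≡ 3 (mod 8), (2/11) = -1, so (2/11)^2 = +1.
Reached (1/11) = 1. Collecting the sign flips along the way, the symbol is -1.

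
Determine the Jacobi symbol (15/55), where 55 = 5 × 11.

0

Reciprocity: 15 ≡ 3 and 55 ≡ 3 (mod 4), so (15/55) = −(55/15).
Reduce top mod 15: now compute (10/15).
Pull out 2: since 15 ≡ 7 (mod 8), (2/15) = +1.
Reciprocity: 5 ≡ 1 and 15 ≡ 3 (mod 4), so (5/15) = +(15/5).
Reduce top mod 5: now compute (0/5).
Top reduces to 0: gcd > 1, so the symbol is 0.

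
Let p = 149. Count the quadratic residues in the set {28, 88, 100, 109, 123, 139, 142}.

5

(28/149) = +1 → QR.
(88/149) = +1 → QR.
(100/149) = +1 → QR.
(109/149) = -1 → non-residue.
(123/149) = +1 → QR.
(139/149) = -1 → non-residue.
(142/149) = +1 → QR.
Total quadratic residues among the 7: 5.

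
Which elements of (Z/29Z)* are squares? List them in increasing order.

1,4,5,6,7,9,13,16,20,22,23,24,25,28

Square k = 1,…,14 (k and 29−k give the same square):
1²=1, 2²=4, 3²=9, 4²=16, 5²=25, 6²≡7, 7²≡20, 8²≡6, 9²≡23, 10²≡13, 11²≡5, 12²≡28, 13²≡24, 14²≡22 (mod 29).
So the quadratic residues mod 29 are {1, 4, 5, 6, 7, 9, 13, 16, 20, 22, 23, 24, 25, 28}.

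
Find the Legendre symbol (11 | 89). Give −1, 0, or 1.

1

Reciprocity: 11 ≡ 3 and 89 ≡ 1 (mod 4), so (11/89) = +(89/11).
Reduce top mod 11: now compute (1/11).
Reached (1/11) = 1. Collecting the sign flips along the way, the symbol is +1.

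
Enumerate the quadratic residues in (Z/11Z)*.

Square k = 1,…,5 (k and 11−k give the same square):
1²=1, 2²=4, 3²=9, 4²≡5, 5²≡3 (mod 11).
So the quadratic residues mod 11 are {1, 3, 4, 5, 9}.

1 3 4 5 9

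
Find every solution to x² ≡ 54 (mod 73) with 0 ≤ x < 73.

28, 45

73 ≡ 1 (mod 4), so we find a root by search.
Trying successive values, 28² = 784 ≡ 54 (mod 73). The other root is 73 − 28 = 45.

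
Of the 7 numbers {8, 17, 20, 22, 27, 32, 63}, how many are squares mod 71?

(8/71) = +1 → QR.
(17/71) = -1 → non-residue.
(20/71) = +1 → QR.
(22/71) = -1 → non-residue.
(27/71) = +1 → QR.
(32/71) = +1 → QR.
(63/71) = -1 → non-residue.
Total quadratic residues among the 7: 4.

4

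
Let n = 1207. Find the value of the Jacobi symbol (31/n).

Reciprocity: 31 ≡ 3 and 1207 ≡ 3 (mod 4), so (31/1207) = −(1207/31).
Reduce top mod 31: now compute (29/31).
Reciprocity: 29 ≡ 1 and 31 ≡ 3 (mod 4), so (29/31) = +(31/29).
Reduce top mod 29: now compute (2/29).
Pull out 2: since 29 ≡ 5 (mod 8), (2/29) = -1.
Reached (1/29) = 1. Collecting the sign flips along the way, the symbol is +1.

1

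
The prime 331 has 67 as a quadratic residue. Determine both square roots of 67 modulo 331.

27, 304

Since 331 ≡ 3 (mod 4), a square root of 67 is 67^((331+1)/4) = 67^83 mod 331.
Repeated squaring: 67^2≡186, 67^4≡172, 67^8≡125, 67^16≡68, 67^32≡321, 67^64≡100 (mod 331).
67^83 = 67^(64+16+2+1) ≡ 304 (mod 331).
Check: 304² = 92416 ≡ 67 (mod 331). The two roots are 27 and 304.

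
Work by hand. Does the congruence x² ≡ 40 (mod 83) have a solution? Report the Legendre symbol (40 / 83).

Euler's criterion: (40/83) ≡ 40^41 (mod 83).
40^2 ≡ 23 (mod 83)
40^4 ≡ 31 (mod 83)
40^8 ≡ 48 (mod 83)
40^16 ≡ 63 (mod 83)
40^32 ≡ 68 (mod 83)
40^41 = 40^(32+8+1) ≡ 1 (mod 83).
Result is 1, so (40/83) = 1.

1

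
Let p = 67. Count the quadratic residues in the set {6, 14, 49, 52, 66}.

3

(6/67) = +1 → QR.
(14/67) = +1 → QR.
(49/67) = +1 → QR.
(52/67) = -1 → non-residue.
(66/67) = -1 → non-residue.
Total quadratic residues among the 5: 3.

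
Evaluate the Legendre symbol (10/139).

Pull out 2: since 139 ≡ 3 (mod 8), (2/139) = -1.
Reciprocity: 5 ≡ 1 and 139 ≡ 3 (mod 4), so (5/139) = +(139/5).
Reduce top mod 5: now compute (4/5).
Pull out 2^2: since 5 ≡ 5 (mod 8), (2/5) = -1, so (2/5)^2 = +1.
Reached (1/5) = 1. Collecting the sign flips along the way, the symbol is -1.

-1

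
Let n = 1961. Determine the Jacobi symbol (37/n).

0

Reciprocity: 37 ≡ 1 and 1961 ≡ 1 (mod 4), so (37/1961) = +(1961/37).
Reduce top mod 37: now compute (0/37).
Top reduces to 0: gcd > 1, so the symbol is 0.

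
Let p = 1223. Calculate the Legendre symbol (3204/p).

-1

First reduce: 3204 ≡ 758 (mod 1223).
Pull out 2: since 1223 ≡ 7 (mod 8), (2/1223) = +1.
Reciprocity: 379 ≡ 3 and 1223 ≡ 3 (mod 4), so (379/1223) = −(1223/379).
Reduce top mod 379: now compute (86/379).
Pull out 2: since 379 ≡ 3 (mod 8), (2/379) = -1.
Reciprocity: 43 ≡ 3 and 379 ≡ 3 (mod 4), so (43/379) = −(379/43).
Reduce top mod 43: now compute (35/43).
Reciprocity: 35 ≡ 3 and 43 ≡ 3 (mod 4), so (35/43) = −(43/35).
Reduce top mod 35: now compute (8/35).
Pull out 2^3: since 35 ≡ 3 (mod 8), (2/35) = -1, so (2/35)^3 = -1.
Reached (1/35) = 1. Collecting the sign flips along the way, the symbol is -1.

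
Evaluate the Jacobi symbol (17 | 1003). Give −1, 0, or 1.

0

Reciprocity: 17 ≡ 1 and 1003 ≡ 3 (mod 4), so (17/1003) = +(1003/17).
Reduce top mod 17: now compute (0/17).
Top reduces to 0: gcd > 1, so the symbol is 0.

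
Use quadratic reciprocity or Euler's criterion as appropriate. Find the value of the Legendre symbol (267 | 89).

0

First reduce: 267 ≡ 0 (mod 89).
Top reduces to 0: gcd > 1, so the symbol is 0.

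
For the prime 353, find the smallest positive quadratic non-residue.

3

(2/353) = +1, so 2 is a residue.
(3/353) = −1, so 3 is the smallest positive non-residue mod 353.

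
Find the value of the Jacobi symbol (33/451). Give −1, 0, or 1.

0

Reciprocity: 33 ≡ 1 and 451 ≡ 3 (mod 4), so (33/451) = +(451/33).
Reduce top mod 33: now compute (22/33).
Pull out 2: since 33 ≡ 1 (mod 8), (2/33) = +1.
Reciprocity: 11 ≡ 3 and 33 ≡ 1 (mod 4), so (11/33) = +(33/11).
Reduce top mod 11: now compute (0/11).
Top reduces to 0: gcd > 1, so the symbol is 0.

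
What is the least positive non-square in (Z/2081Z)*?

3

(2/2081) = +1, so 2 is a residue.
(3/2081) = −1, so 3 is the smallest positive non-residue mod 2081.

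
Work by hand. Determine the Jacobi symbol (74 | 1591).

0

Pull out 2: since 1591 ≡ 7 (mod 8), (2/1591) = +1.
Reciprocity: 37 ≡ 1 and 1591 ≡ 3 (mod 4), so (37/1591) = +(1591/37).
Reduce top mod 37: now compute (0/37).
Top reduces to 0: gcd > 1, so the symbol is 0.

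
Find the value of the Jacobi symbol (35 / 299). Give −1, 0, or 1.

Reciprocity: 35 ≡ 3 and 299 ≡ 3 (mod 4), so (35/299) = −(299/35).
Reduce top mod 35: now compute (19/35).
Reciprocity: 19 ≡ 3 and 35 ≡ 3 (mod 4), so (19/35) = −(35/19).
Reduce top mod 19: now compute (16/19).
Pull out 2^4: since 19 ≡ 3 (mod 8), (2/19) = -1, so (2/19)^4 = +1.
Reached (1/19) = 1. Collecting the sign flips along the way, the symbol is +1.

1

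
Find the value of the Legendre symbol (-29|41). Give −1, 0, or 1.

First reduce: -29 ≡ 12 (mod 41).
Pull out 2^2: since 41 ≡ 1 (mod 8), (2/41) = +1, so (2/41)^2 = +1.
Reciprocity: 3 ≡ 3 and 41 ≡ 1 (mod 4), so (3/41) = +(41/3).
Reduce top mod 3: now compute (2/3).
Pull out 2: since 3 ≡ 3 (mod 8), (2/3) = -1.
Reached (1/3) = 1. Collecting the sign flips along the way, the symbol is -1.

-1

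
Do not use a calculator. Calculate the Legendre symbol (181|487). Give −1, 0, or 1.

1

Reciprocity: 181 ≡ 1 and 487 ≡ 3 (mod 4), so (181/487) = +(487/181).
Reduce top mod 181: now compute (125/181).
Reciprocity: 125 ≡ 1 and 181 ≡ 1 (mod 4), so (125/181) = +(181/125).
Reduce top mod 125: now compute (56/125).
Pull out 2^3: since 125 ≡ 5 (mod 8), (2/125) = -1, so (2/125)^3 = -1.
Reciprocity: 7 ≡ 3 and 125 ≡ 1 (mod 4), so (7/125) = +(125/7).
Reduce top mod 7: now compute (6/7).
Pull out 2: since 7 ≡ 7 (mod 8), (2/7) = +1.
Reciprocity: 3 ≡ 3 and 7 ≡ 3 (mod 4), so (3/7) = −(7/3).
Reduce top mod 3: now compute (1/3).
Reached (1/3) = 1. Collecting the sign flips along the way, the symbol is +1.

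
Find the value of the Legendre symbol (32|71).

Euler's criterion: (32/71) ≡ 32^35 (mod 71).
32^2 ≡ 30 (mod 71)
32^4 ≡ 48 (mod 71)
32^8 ≡ 32 (mod 71)
32^16 ≡ 30 (mod 71)
32^32 ≡ 48 (mod 71)
32^35 = 32^(32+2+1) ≡ 1 (mod 71).
Result is 1, so (32/71) = 1.

1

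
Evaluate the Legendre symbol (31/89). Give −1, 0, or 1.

-1

Euler's criterion: (31/89) ≡ 31^44 (mod 89).
31^2 ≡ 71 (mod 89)
31^4 ≡ 57 (mod 89)
31^8 ≡ 45 (mod 89)
31^16 ≡ 67 (mod 89)
31^32 ≡ 39 (mod 89)
31^44 = 31^(32+8+4) ≡ 88 (mod 89).
Result is 88 ≡ −1, so (31/89) = −1.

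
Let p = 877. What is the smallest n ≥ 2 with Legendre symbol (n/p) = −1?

(2/877) = −1, so 2 is the smallest positive non-residue mod 877.

2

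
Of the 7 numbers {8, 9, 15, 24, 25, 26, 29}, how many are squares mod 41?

3

(8/41) = +1 → QR.
(9/41) = +1 → QR.
(15/41) = -1 → non-residue.
(24/41) = -1 → non-residue.
(25/41) = +1 → QR.
(26/41) = -1 → non-residue.
(29/41) = -1 → non-residue.
Total quadratic residues among the 7: 3.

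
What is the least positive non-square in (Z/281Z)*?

3

(2/281) = +1, so 2 is a residue.
(3/281) = −1, so 3 is the smallest positive non-residue mod 281.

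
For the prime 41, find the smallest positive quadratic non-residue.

3

(2/41) = +1, so 2 is a residue.
(3/41) = −1, so 3 is the smallest positive non-residue mod 41.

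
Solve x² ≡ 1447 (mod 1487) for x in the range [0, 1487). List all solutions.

278, 1209

Since 1487 ≡ 3 (mod 4), a square root of 1447 is 1447^((1487+1)/4) = 1447^372 mod 1487.
Repeated squaring: 1447^2≡113, 1447^4≡873, 1447^8≡785, 1447^16≡607, 1447^32≡1160, 1447^64≡1352, 1447^128≡381, 1447^256≡922 (mod 1487).
1447^372 = 1447^(256+64+32+16+4) ≡ 278 (mod 1487).
Check: 278² = 77284 ≡ 1447 (mod 1487). The two roots are 278 and 1209.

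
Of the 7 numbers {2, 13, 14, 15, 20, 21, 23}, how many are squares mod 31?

3

(2/31) = +1 → QR.
(13/31) = -1 → non-residue.
(14/31) = +1 → QR.
(15/31) = -1 → non-residue.
(20/31) = +1 → QR.
(21/31) = -1 → non-residue.
(23/31) = -1 → non-residue.
Total quadratic residues among the 7: 3.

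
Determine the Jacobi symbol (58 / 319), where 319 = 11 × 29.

Pull out 2: since 319 ≡ 7 (mod 8), (2/319) = +1.
Reciprocity: 29 ≡ 1 and 319 ≡ 3 (mod 4), so (29/319) = +(319/29).
Reduce top mod 29: now compute (0/29).
Top reduces to 0: gcd > 1, so the symbol is 0.

0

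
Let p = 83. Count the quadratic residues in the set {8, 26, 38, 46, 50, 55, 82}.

(8/83) = -1 → non-residue.
(26/83) = +1 → QR.
(38/83) = +1 → QR.
(46/83) = -1 → non-residue.
(50/83) = -1 → non-residue.
(55/83) = -1 → non-residue.
(82/83) = -1 → non-residue.
Total quadratic residues among the 7: 2.

2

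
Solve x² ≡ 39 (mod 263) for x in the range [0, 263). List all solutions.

61, 202

Since 263 ≡ 3 (mod 4), a square root of 39 is 39^((263+1)/4) = 39^66 mod 263.
Repeated squaring: 39^2≡206, 39^4≡93, 39^8≡233, 39^16≡111, 39^32≡223, 39^64≡22 (mod 263).
39^66 = 39^(64+2) ≡ 61 (mod 263).
Check: 61² = 3721 ≡ 39 (mod 263). The two roots are 61 and 202.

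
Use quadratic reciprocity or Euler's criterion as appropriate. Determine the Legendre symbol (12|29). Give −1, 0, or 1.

Euler's criterion: (12/29) ≡ 12^14 (mod 29).
12^2 ≡ 28 (mod 29)
12^4 ≡ 1 (mod 29)
12^8 ≡ 1 (mod 29)
12^14 = 12^(8+4+2) ≡ 28 (mod 29).
Result is 28 ≡ −1, so (12/29) = −1.

-1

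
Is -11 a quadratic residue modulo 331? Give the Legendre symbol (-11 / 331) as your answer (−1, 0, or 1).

1

First reduce: -11 ≡ 320 (mod 331).
Pull out 2^6: since 331 ≡ 3 (mod 8), (2/331) = -1, so (2/331)^6 = +1.
Reciprocity: 5 ≡ 1 and 331 ≡ 3 (mod 4), so (5/331) = +(331/5).
Reduce top mod 5: now compute (1/5).
Reached (1/5) = 1. Collecting the sign flips along the way, the symbol is +1.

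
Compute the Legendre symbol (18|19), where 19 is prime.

-1

Euler's criterion: (18/19) ≡ 18^9 (mod 19).
18^2 ≡ 1 (mod 19)
18^4 ≡ 1 (mod 19)
18^8 ≡ 1 (mod 19)
18^9 = 18^(8+1) ≡ 18 (mod 19).
Result is 18 ≡ −1, so (18/19) = −1.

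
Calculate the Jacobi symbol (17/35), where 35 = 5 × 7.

Reciprocity: 17 ≡ 1 and 35 ≡ 3 (mod 4), so (17/35) = +(35/17).
Reduce top mod 17: now compute (1/17).
Reached (1/17) = 1. Collecting the sign flips along the way, the symbol is +1.

1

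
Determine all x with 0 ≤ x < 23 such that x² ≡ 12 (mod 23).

9, 14

Since 23 ≡ 3 (mod 4), a square root of 12 is 12^((23+1)/4) = 12^6 mod 23.
Repeated squaring: 12^2≡6, 12^4≡13 (mod 23).
12^6 = 12^(4+2) ≡ 9 (mod 23).
Check: 9² = 81 ≡ 12 (mod 23). The two roots are 9 and 14.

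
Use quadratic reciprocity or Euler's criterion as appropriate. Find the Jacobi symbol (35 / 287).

Reciprocity: 35 ≡ 3 and 287 ≡ 3 (mod 4), so (35/287) = −(287/35).
Reduce top mod 35: now compute (7/35).
Reciprocity: 7 ≡ 3 and 35 ≡ 3 (mod 4), so (7/35) = −(35/7).
Reduce top mod 7: now compute (0/7).
Top reduces to 0: gcd > 1, so the symbol is 0.

0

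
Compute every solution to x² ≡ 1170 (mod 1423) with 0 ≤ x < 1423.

Since 1423 ≡ 3 (mod 4), a square root of 1170 is 1170^((1423+1)/4) = 1170^356 mod 1423.
Repeated squaring: 1170^2≡1397, 1170^4≡676, 1170^8≡193, 1170^16≡251, 1170^32≡389, 1170^64≡483, 1170^128≡1340, 1170^256≡1197 (mod 1423).
1170^356 = 1170^(256+64+32+4) ≡ 772 (mod 1423).
Check: 772² = 595984 ≡ 1170 (mod 1423). The two roots are 651 and 772.

651, 772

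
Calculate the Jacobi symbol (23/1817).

0

Reciprocity: 23 ≡ 3 and 1817 ≡ 1 (mod 4), so (23/1817) = +(1817/23).
Reduce top mod 23: now compute (0/23).
Top reduces to 0: gcd > 1, so the symbol is 0.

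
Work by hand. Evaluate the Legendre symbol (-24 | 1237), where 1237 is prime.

First reduce: -24 ≡ 1213 (mod 1237).
Reciprocity: 1213 ≡ 1 and 1237 ≡ 1 (mod 4), so (1213/1237) = +(1237/1213).
Reduce top mod 1213: now compute (24/1213).
Pull out 2^3: since 1213 ≡ 5 (mod 8), (2/1213) = -1, so (2/1213)^3 = -1.
Reciprocity: 3 ≡ 3 and 1213 ≡ 1 (mod 4), so (3/1213) = +(1213/3).
Reduce top mod 3: now compute (1/3).
Reached (1/3) = 1. Collecting the sign flips along the way, the symbol is -1.

-1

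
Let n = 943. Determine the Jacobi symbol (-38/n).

-1

First reduce: -38 ≡ 905 (mod 943).
Reciprocity: 905 ≡ 1 and 943 ≡ 3 (mod 4), so (905/943) = +(943/905).
Reduce top mod 905: now compute (38/905).
Pull out 2: since 905 ≡ 1 (mod 8), (2/905) = +1.
Reciprocity: 19 ≡ 3 and 905 ≡ 1 (mod 4), so (19/905) = +(905/19).
Reduce top mod 19: now compute (12/19).
Pull out 2^2: since 19 ≡ 3 (mod 8), (2/19) = -1, so (2/19)^2 = +1.
Reciprocity: 3 ≡ 3 and 19 ≡ 3 (mod 4), so (3/19) = −(19/3).
Reduce top mod 3: now compute (1/3).
Reached (1/3) = 1. Collecting the sign flips along the way, the symbol is -1.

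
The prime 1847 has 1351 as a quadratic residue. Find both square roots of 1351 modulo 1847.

374, 1473

Since 1847 ≡ 3 (mod 4), a square root of 1351 is 1351^((1847+1)/4) = 1351^462 mod 1847.
Repeated squaring: 1351^2≡365, 1351^4≡241, 1351^8≡824, 1351^16≡1127, 1351^32≡1240, 1351^64≡896, 1351^128≡1218, 1351^256≡383 (mod 1847).
1351^462 = 1351^(256+128+64+8+4+2) ≡ 1473 (mod 1847).
Check: 1473² = 2169729 ≡ 1351 (mod 1847). The two roots are 374 and 1473.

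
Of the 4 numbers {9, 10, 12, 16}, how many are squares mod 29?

(9/29) = +1 → QR.
(10/29) = -1 → non-residue.
(12/29) = -1 → non-residue.
(16/29) = +1 → QR.
Total quadratic residues among the 4: 2.

2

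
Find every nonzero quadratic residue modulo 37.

Square k = 1,…,18 (k and 37−k give the same square):
1²=1, 2²=4, 3²=9, 4²=16, 5²=25, 6²=36, 7²≡12, 8²≡27, 9²≡7, 10²≡26, 11²≡10, 12²≡33, 13²≡21, 14²≡11, 15²≡3, 16²≡34, 17²≡30, 18²≡28 (mod 37).
So the quadratic residues mod 37 are {1, 3, 4, 7, 9, 10, 11, 12, 16, 21, 25, 26, 27, 28, 30, 33, 34, 36}.

1,3,4,7,9,10,11,12,16,21,25,26,27,28,30,33,34,36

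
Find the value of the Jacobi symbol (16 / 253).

Pull out 2^4: since 253 ≡ 5 (mod 8), (2/253) = -1, so (2/253)^4 = +1.
Reached (1/253) = 1. Collecting the sign flips along the way, the symbol is +1.

1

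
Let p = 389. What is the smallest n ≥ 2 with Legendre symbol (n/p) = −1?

(2/389) = −1, so 2 is the smallest positive non-residue mod 389.

2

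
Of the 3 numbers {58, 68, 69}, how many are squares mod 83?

(58/83) = -1 → non-residue.
(68/83) = +1 → QR.
(69/83) = +1 → QR.
Total quadratic residues among the 3: 2.

2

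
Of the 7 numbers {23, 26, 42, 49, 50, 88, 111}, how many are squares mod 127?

5

(23/127) = -1 → non-residue.
(26/127) = +1 → QR.
(42/127) = +1 → QR.
(49/127) = +1 → QR.
(50/127) = +1 → QR.
(88/127) = +1 → QR.
(111/127) = -1 → non-residue.
Total quadratic residues among the 7: 5.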